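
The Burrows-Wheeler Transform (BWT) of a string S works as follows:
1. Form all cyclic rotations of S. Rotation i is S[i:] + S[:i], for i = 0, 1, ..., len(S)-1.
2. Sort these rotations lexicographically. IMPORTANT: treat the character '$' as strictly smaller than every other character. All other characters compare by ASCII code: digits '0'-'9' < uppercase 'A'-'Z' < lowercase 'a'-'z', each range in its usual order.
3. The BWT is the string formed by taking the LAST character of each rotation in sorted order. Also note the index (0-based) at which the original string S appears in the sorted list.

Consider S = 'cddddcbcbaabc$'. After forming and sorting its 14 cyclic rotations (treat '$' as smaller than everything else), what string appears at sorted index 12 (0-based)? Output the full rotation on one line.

All 14 rotations (rotation i = S[i:]+S[:i]):
  rot[0] = cddddcbcbaabc$
  rot[1] = ddddcbcbaabc$c
  rot[2] = dddcbcbaabc$cd
  rot[3] = ddcbcbaabc$cdd
  rot[4] = dcbcbaabc$cddd
  rot[5] = cbcbaabc$cdddd
  rot[6] = bcbaabc$cddddc
  rot[7] = cbaabc$cddddcb
  rot[8] = baabc$cddddcbc
  rot[9] = aabc$cddddcbcb
  rot[10] = abc$cddddcbcba
  rot[11] = bc$cddddcbcbaa
  rot[12] = c$cddddcbcbaab
  rot[13] = $cddddcbcbaabc
Sorted (with $ < everything):
  sorted[0] = $cddddcbcbaabc
  sorted[1] = aabc$cddddcbcb
  sorted[2] = abc$cddddcbcba
  sorted[3] = baabc$cddddcbc
  sorted[4] = bc$cddddcbcbaa
  sorted[5] = bcbaabc$cddddc
  sorted[6] = c$cddddcbcbaab
  sorted[7] = cbaabc$cddddcb
  sorted[8] = cbcbaabc$cdddd
  sorted[9] = cddddcbcbaabc$
  sorted[10] = dcbcbaabc$cddd
  sorted[11] = ddcbcbaabc$cdd
  sorted[12] = dddcbcbaabc$cd
  sorted[13] = ddddcbcbaabc$c
sorted[12] = dddcbcbaabc$cd

Answer: dddcbcbaabc$cd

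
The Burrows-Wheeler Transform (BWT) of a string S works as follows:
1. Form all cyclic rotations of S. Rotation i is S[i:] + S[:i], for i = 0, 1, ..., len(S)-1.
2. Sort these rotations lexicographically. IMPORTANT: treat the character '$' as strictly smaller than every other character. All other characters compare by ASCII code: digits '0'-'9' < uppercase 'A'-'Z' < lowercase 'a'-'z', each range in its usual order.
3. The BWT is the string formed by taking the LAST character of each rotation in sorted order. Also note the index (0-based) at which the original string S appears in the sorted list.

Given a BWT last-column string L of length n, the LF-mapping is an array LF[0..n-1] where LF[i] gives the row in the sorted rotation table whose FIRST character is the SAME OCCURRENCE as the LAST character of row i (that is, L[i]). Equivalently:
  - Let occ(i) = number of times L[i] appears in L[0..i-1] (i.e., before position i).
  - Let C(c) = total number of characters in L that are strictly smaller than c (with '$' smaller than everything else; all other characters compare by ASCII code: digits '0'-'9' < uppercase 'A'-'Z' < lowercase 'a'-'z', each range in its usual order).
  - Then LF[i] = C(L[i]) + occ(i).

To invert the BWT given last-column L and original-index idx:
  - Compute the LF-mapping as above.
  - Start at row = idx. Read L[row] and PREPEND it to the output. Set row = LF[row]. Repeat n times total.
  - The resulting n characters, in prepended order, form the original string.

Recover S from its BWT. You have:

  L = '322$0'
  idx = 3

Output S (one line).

Answer: 2203$

Derivation:
LF mapping: 4 2 3 0 1
Walk LF starting at row 3, prepending L[row]:
  step 1: row=3, L[3]='$', prepend. Next row=LF[3]=0
  step 2: row=0, L[0]='3', prepend. Next row=LF[0]=4
  step 3: row=4, L[4]='0', prepend. Next row=LF[4]=1
  step 4: row=1, L[1]='2', prepend. Next row=LF[1]=2
  step 5: row=2, L[2]='2', prepend. Next row=LF[2]=3
Reversed output: 2203$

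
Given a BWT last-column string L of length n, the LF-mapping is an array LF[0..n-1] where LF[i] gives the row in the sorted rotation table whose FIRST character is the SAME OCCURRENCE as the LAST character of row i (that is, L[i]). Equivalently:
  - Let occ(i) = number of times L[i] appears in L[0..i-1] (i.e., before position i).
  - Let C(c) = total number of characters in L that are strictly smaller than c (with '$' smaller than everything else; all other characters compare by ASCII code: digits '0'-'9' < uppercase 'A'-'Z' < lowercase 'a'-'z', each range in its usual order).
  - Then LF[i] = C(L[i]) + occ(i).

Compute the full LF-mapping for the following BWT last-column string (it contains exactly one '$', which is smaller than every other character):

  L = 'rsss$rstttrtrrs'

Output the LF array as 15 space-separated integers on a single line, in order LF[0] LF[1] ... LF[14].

Char counts: '$':1, 'r':5, 's':5, 't':4
C (first-col start): C('$')=0, C('r')=1, C('s')=6, C('t')=11
L[0]='r': occ=0, LF[0]=C('r')+0=1+0=1
L[1]='s': occ=0, LF[1]=C('s')+0=6+0=6
L[2]='s': occ=1, LF[2]=C('s')+1=6+1=7
L[3]='s': occ=2, LF[3]=C('s')+2=6+2=8
L[4]='$': occ=0, LF[4]=C('$')+0=0+0=0
L[5]='r': occ=1, LF[5]=C('r')+1=1+1=2
L[6]='s': occ=3, LF[6]=C('s')+3=6+3=9
L[7]='t': occ=0, LF[7]=C('t')+0=11+0=11
L[8]='t': occ=1, LF[8]=C('t')+1=11+1=12
L[9]='t': occ=2, LF[9]=C('t')+2=11+2=13
L[10]='r': occ=2, LF[10]=C('r')+2=1+2=3
L[11]='t': occ=3, LF[11]=C('t')+3=11+3=14
L[12]='r': occ=3, LF[12]=C('r')+3=1+3=4
L[13]='r': occ=4, LF[13]=C('r')+4=1+4=5
L[14]='s': occ=4, LF[14]=C('s')+4=6+4=10

Answer: 1 6 7 8 0 2 9 11 12 13 3 14 4 5 10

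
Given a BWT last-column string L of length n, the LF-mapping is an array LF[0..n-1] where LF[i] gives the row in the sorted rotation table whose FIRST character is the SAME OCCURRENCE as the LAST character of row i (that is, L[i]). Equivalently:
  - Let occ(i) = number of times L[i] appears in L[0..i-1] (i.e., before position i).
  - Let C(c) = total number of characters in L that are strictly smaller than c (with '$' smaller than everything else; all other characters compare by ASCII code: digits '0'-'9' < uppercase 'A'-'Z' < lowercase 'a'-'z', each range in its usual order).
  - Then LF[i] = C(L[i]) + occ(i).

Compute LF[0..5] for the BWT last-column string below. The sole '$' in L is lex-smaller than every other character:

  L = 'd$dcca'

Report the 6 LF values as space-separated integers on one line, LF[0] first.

Answer: 4 0 5 2 3 1

Derivation:
Char counts: '$':1, 'a':1, 'c':2, 'd':2
C (first-col start): C('$')=0, C('a')=1, C('c')=2, C('d')=4
L[0]='d': occ=0, LF[0]=C('d')+0=4+0=4
L[1]='$': occ=0, LF[1]=C('$')+0=0+0=0
L[2]='d': occ=1, LF[2]=C('d')+1=4+1=5
L[3]='c': occ=0, LF[3]=C('c')+0=2+0=2
L[4]='c': occ=1, LF[4]=C('c')+1=2+1=3
L[5]='a': occ=0, LF[5]=C('a')+0=1+0=1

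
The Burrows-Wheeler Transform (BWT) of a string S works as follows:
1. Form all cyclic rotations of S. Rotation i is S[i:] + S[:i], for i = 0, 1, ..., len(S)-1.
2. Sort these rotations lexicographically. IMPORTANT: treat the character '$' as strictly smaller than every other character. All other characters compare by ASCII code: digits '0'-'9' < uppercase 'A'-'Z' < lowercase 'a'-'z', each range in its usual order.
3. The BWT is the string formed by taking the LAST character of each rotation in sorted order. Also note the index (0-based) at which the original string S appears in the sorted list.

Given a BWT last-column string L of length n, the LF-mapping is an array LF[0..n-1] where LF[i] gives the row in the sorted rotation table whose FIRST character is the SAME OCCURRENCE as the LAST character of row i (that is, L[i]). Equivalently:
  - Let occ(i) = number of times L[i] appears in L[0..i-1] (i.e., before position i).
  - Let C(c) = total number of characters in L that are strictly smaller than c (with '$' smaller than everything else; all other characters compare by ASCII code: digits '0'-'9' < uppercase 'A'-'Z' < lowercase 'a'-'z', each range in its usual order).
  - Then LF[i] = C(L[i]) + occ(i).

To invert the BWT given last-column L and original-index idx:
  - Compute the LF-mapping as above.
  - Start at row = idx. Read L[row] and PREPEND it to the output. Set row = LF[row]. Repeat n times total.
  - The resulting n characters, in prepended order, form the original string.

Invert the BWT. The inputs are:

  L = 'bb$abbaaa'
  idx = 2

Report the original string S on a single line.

LF mapping: 5 6 0 1 7 8 2 3 4
Walk LF starting at row 2, prepending L[row]:
  step 1: row=2, L[2]='$', prepend. Next row=LF[2]=0
  step 2: row=0, L[0]='b', prepend. Next row=LF[0]=5
  step 3: row=5, L[5]='b', prepend. Next row=LF[5]=8
  step 4: row=8, L[8]='a', prepend. Next row=LF[8]=4
  step 5: row=4, L[4]='b', prepend. Next row=LF[4]=7
  step 6: row=7, L[7]='a', prepend. Next row=LF[7]=3
  step 7: row=3, L[3]='a', prepend. Next row=LF[3]=1
  step 8: row=1, L[1]='b', prepend. Next row=LF[1]=6
  step 9: row=6, L[6]='a', prepend. Next row=LF[6]=2
Reversed output: abaababb$

Answer: abaababb$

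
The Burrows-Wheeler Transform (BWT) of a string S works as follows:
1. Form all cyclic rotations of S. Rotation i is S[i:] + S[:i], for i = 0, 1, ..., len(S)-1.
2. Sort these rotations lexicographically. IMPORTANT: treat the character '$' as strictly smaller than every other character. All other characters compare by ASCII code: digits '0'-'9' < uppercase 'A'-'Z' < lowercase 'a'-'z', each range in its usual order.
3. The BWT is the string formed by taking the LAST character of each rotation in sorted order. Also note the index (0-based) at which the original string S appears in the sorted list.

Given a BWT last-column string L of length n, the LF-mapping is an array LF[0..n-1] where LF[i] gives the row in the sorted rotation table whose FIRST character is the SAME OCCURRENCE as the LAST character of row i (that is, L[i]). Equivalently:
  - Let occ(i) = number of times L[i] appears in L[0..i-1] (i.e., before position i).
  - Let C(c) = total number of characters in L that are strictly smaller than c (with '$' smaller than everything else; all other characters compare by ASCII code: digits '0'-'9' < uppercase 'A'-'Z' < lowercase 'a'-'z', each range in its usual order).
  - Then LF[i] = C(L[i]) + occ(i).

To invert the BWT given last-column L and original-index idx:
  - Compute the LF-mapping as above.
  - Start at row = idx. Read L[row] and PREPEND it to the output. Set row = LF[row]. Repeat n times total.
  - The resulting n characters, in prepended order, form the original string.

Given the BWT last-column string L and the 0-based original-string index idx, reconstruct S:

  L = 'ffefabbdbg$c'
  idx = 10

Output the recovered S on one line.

Answer: fbdebcgfabf$

Derivation:
LF mapping: 8 9 7 10 1 2 3 6 4 11 0 5
Walk LF starting at row 10, prepending L[row]:
  step 1: row=10, L[10]='$', prepend. Next row=LF[10]=0
  step 2: row=0, L[0]='f', prepend. Next row=LF[0]=8
  step 3: row=8, L[8]='b', prepend. Next row=LF[8]=4
  step 4: row=4, L[4]='a', prepend. Next row=LF[4]=1
  step 5: row=1, L[1]='f', prepend. Next row=LF[1]=9
  step 6: row=9, L[9]='g', prepend. Next row=LF[9]=11
  step 7: row=11, L[11]='c', prepend. Next row=LF[11]=5
  step 8: row=5, L[5]='b', prepend. Next row=LF[5]=2
  step 9: row=2, L[2]='e', prepend. Next row=LF[2]=7
  step 10: row=7, L[7]='d', prepend. Next row=LF[7]=6
  step 11: row=6, L[6]='b', prepend. Next row=LF[6]=3
  step 12: row=3, L[3]='f', prepend. Next row=LF[3]=10
Reversed output: fbdebcgfabf$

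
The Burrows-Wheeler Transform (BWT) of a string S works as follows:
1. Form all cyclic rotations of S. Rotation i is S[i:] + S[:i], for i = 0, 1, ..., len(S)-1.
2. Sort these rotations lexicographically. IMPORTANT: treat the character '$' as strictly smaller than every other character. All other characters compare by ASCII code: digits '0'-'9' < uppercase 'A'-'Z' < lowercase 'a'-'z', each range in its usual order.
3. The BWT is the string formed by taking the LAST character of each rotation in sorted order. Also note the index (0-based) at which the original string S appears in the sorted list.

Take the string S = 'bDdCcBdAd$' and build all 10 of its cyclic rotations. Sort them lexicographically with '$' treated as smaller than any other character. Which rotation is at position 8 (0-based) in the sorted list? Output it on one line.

All 10 rotations (rotation i = S[i:]+S[:i]):
  rot[0] = bDdCcBdAd$
  rot[1] = DdCcBdAd$b
  rot[2] = dCcBdAd$bD
  rot[3] = CcBdAd$bDd
  rot[4] = cBdAd$bDdC
  rot[5] = BdAd$bDdCc
  rot[6] = dAd$bDdCcB
  rot[7] = Ad$bDdCcBd
  rot[8] = d$bDdCcBdA
  rot[9] = $bDdCcBdAd
Sorted (with $ < everything):
  sorted[0] = $bDdCcBdAd
  sorted[1] = Ad$bDdCcBd
  sorted[2] = BdAd$bDdCc
  sorted[3] = CcBdAd$bDd
  sorted[4] = DdCcBdAd$b
  sorted[5] = bDdCcBdAd$
  sorted[6] = cBdAd$bDdC
  sorted[7] = d$bDdCcBdA
  sorted[8] = dAd$bDdCcB
  sorted[9] = dCcBdAd$bD
sorted[8] = dAd$bDdCcB

Answer: dAd$bDdCcB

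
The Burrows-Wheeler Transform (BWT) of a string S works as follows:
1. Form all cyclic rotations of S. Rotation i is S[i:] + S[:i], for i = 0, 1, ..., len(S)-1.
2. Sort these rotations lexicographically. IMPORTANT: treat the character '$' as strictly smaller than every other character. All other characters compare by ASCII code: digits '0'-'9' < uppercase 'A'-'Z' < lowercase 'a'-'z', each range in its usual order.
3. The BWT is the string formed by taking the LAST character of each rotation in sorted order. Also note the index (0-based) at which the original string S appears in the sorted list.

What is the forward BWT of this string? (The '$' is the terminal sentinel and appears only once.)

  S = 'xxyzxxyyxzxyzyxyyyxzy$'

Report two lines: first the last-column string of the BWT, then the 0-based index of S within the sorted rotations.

All 22 rotations (rotation i = S[i:]+S[:i]):
  rot[0] = xxyzxxyyxzxyzyxyyyxzy$
  rot[1] = xyzxxyyxzxyzyxyyyxzy$x
  rot[2] = yzxxyyxzxyzyxyyyxzy$xx
  rot[3] = zxxyyxzxyzyxyyyxzy$xxy
  rot[4] = xxyyxzxyzyxyyyxzy$xxyz
  rot[5] = xyyxzxyzyxyyyxzy$xxyzx
  rot[6] = yyxzxyzyxyyyxzy$xxyzxx
  rot[7] = yxzxyzyxyyyxzy$xxyzxxy
  rot[8] = xzxyzyxyyyxzy$xxyzxxyy
  rot[9] = zxyzyxyyyxzy$xxyzxxyyx
  rot[10] = xyzyxyyyxzy$xxyzxxyyxz
  rot[11] = yzyxyyyxzy$xxyzxxyyxzx
  rot[12] = zyxyyyxzy$xxyzxxyyxzxy
  rot[13] = yxyyyxzy$xxyzxxyyxzxyz
  rot[14] = xyyyxzy$xxyzxxyyxzxyzy
  rot[15] = yyyxzy$xxyzxxyyxzxyzyx
  rot[16] = yyxzy$xxyzxxyyxzxyzyxy
  rot[17] = yxzy$xxyzxxyyxzxyzyxyy
  rot[18] = xzy$xxyzxxyyxzxyzyxyyy
  rot[19] = zy$xxyzxxyyxzxyzyxyyyx
  rot[20] = y$xxyzxxyyxzxyzyxyyyxz
  rot[21] = $xxyzxxyyxzxyzyxyyyxzy
Sorted (with $ < everything):
  sorted[0] = $xxyzxxyyxzxyzyxyyyxzy  (last char: 'y')
  sorted[1] = xxyyxzxyzyxyyyxzy$xxyz  (last char: 'z')
  sorted[2] = xxyzxxyyxzxyzyxyyyxzy$  (last char: '$')
  sorted[3] = xyyxzxyzyxyyyxzy$xxyzx  (last char: 'x')
  sorted[4] = xyyyxzy$xxyzxxyyxzxyzy  (last char: 'y')
  sorted[5] = xyzxxyyxzxyzyxyyyxzy$x  (last char: 'x')
  sorted[6] = xyzyxyyyxzy$xxyzxxyyxz  (last char: 'z')
  sorted[7] = xzxyzyxyyyxzy$xxyzxxyy  (last char: 'y')
  sorted[8] = xzy$xxyzxxyyxzxyzyxyyy  (last char: 'y')
  sorted[9] = y$xxyzxxyyxzxyzyxyyyxz  (last char: 'z')
  sorted[10] = yxyyyxzy$xxyzxxyyxzxyz  (last char: 'z')
  sorted[11] = yxzxyzyxyyyxzy$xxyzxxy  (last char: 'y')
  sorted[12] = yxzy$xxyzxxyyxzxyzyxyy  (last char: 'y')
  sorted[13] = yyxzxyzyxyyyxzy$xxyzxx  (last char: 'x')
  sorted[14] = yyxzy$xxyzxxyyxzxyzyxy  (last char: 'y')
  sorted[15] = yyyxzy$xxyzxxyyxzxyzyx  (last char: 'x')
  sorted[16] = yzxxyyxzxyzyxyyyxzy$xx  (last char: 'x')
  sorted[17] = yzyxyyyxzy$xxyzxxyyxzx  (last char: 'x')
  sorted[18] = zxxyyxzxyzyxyyyxzy$xxy  (last char: 'y')
  sorted[19] = zxyzyxyyyxzy$xxyzxxyyx  (last char: 'x')
  sorted[20] = zy$xxyzxxyyxzxyzyxyyyx  (last char: 'x')
  sorted[21] = zyxyyyxzy$xxyzxxyyxzxy  (last char: 'y')
Last column: yz$xyxzyyzzyyxyxxxyxxy
Original string S is at sorted index 2

Answer: yz$xyxzyyzzyyxyxxxyxxy
2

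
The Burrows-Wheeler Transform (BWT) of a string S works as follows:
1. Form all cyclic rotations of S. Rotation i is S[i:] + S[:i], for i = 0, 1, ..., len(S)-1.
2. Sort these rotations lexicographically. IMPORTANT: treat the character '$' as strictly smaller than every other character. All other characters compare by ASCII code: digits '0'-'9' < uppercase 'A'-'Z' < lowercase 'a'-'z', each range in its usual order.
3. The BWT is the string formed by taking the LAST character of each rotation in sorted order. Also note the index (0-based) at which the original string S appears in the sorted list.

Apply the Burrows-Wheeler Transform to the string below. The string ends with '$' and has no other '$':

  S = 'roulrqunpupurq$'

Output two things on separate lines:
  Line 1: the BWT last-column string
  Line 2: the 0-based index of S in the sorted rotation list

All 15 rotations (rotation i = S[i:]+S[:i]):
  rot[0] = roulrqunpupurq$
  rot[1] = oulrqunpupurq$r
  rot[2] = ulrqunpupurq$ro
  rot[3] = lrqunpupurq$rou
  rot[4] = rqunpupurq$roul
  rot[5] = qunpupurq$roulr
  rot[6] = unpupurq$roulrq
  rot[7] = npupurq$roulrqu
  rot[8] = pupurq$roulrqun
  rot[9] = upurq$roulrqunp
  rot[10] = purq$roulrqunpu
  rot[11] = urq$roulrqunpup
  rot[12] = rq$roulrqunpupu
  rot[13] = q$roulrqunpupur
  rot[14] = $roulrqunpupurq
Sorted (with $ < everything):
  sorted[0] = $roulrqunpupurq  (last char: 'q')
  sorted[1] = lrqunpupurq$rou  (last char: 'u')
  sorted[2] = npupurq$roulrqu  (last char: 'u')
  sorted[3] = oulrqunpupurq$r  (last char: 'r')
  sorted[4] = pupurq$roulrqun  (last char: 'n')
  sorted[5] = purq$roulrqunpu  (last char: 'u')
  sorted[6] = q$roulrqunpupur  (last char: 'r')
  sorted[7] = qunpupurq$roulr  (last char: 'r')
  sorted[8] = roulrqunpupurq$  (last char: '$')
  sorted[9] = rq$roulrqunpupu  (last char: 'u')
  sorted[10] = rqunpupurq$roul  (last char: 'l')
  sorted[11] = ulrqunpupurq$ro  (last char: 'o')
  sorted[12] = unpupurq$roulrq  (last char: 'q')
  sorted[13] = upurq$roulrqunp  (last char: 'p')
  sorted[14] = urq$roulrqunpup  (last char: 'p')
Last column: quurnurr$uloqpp
Original string S is at sorted index 8

Answer: quurnurr$uloqpp
8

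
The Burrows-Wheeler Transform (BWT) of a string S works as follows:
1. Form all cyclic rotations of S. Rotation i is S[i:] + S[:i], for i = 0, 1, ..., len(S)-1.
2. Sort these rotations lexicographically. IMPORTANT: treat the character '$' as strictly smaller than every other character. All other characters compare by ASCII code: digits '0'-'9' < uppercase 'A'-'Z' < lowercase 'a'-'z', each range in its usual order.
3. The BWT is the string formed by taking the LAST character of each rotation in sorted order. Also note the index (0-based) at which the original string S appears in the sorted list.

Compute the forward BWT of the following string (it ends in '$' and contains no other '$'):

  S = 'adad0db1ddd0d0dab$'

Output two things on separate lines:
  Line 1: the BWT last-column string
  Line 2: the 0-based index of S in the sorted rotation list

Answer: bdddbdd$add0a0a0d1
7

Derivation:
All 18 rotations (rotation i = S[i:]+S[:i]):
  rot[0] = adad0db1ddd0d0dab$
  rot[1] = dad0db1ddd0d0dab$a
  rot[2] = ad0db1ddd0d0dab$ad
  rot[3] = d0db1ddd0d0dab$ada
  rot[4] = 0db1ddd0d0dab$adad
  rot[5] = db1ddd0d0dab$adad0
  rot[6] = b1ddd0d0dab$adad0d
  rot[7] = 1ddd0d0dab$adad0db
  rot[8] = ddd0d0dab$adad0db1
  rot[9] = dd0d0dab$adad0db1d
  rot[10] = d0d0dab$adad0db1dd
  rot[11] = 0d0dab$adad0db1ddd
  rot[12] = d0dab$adad0db1ddd0
  rot[13] = 0dab$adad0db1ddd0d
  rot[14] = dab$adad0db1ddd0d0
  rot[15] = ab$adad0db1ddd0d0d
  rot[16] = b$adad0db1ddd0d0da
  rot[17] = $adad0db1ddd0d0dab
Sorted (with $ < everything):
  sorted[0] = $adad0db1ddd0d0dab  (last char: 'b')
  sorted[1] = 0d0dab$adad0db1ddd  (last char: 'd')
  sorted[2] = 0dab$adad0db1ddd0d  (last char: 'd')
  sorted[3] = 0db1ddd0d0dab$adad  (last char: 'd')
  sorted[4] = 1ddd0d0dab$adad0db  (last char: 'b')
  sorted[5] = ab$adad0db1ddd0d0d  (last char: 'd')
  sorted[6] = ad0db1ddd0d0dab$ad  (last char: 'd')
  sorted[7] = adad0db1ddd0d0dab$  (last char: '$')
  sorted[8] = b$adad0db1ddd0d0da  (last char: 'a')
  sorted[9] = b1ddd0d0dab$adad0d  (last char: 'd')
  sorted[10] = d0d0dab$adad0db1dd  (last char: 'd')
  sorted[11] = d0dab$adad0db1ddd0  (last char: '0')
  sorted[12] = d0db1ddd0d0dab$ada  (last char: 'a')
  sorted[13] = dab$adad0db1ddd0d0  (last char: '0')
  sorted[14] = dad0db1ddd0d0dab$a  (last char: 'a')
  sorted[15] = db1ddd0d0dab$adad0  (last char: '0')
  sorted[16] = dd0d0dab$adad0db1d  (last char: 'd')
  sorted[17] = ddd0d0dab$adad0db1  (last char: '1')
Last column: bdddbdd$add0a0a0d1
Original string S is at sorted index 7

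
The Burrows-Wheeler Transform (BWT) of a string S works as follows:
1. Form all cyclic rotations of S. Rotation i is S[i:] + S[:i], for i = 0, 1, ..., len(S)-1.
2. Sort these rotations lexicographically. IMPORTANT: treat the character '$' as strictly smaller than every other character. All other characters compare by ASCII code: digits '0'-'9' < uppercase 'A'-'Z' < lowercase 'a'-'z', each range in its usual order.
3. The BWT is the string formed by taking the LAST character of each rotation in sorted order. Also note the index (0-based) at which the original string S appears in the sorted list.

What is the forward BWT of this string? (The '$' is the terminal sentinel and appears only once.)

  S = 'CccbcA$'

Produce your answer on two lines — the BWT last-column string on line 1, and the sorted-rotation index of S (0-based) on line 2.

All 7 rotations (rotation i = S[i:]+S[:i]):
  rot[0] = CccbcA$
  rot[1] = ccbcA$C
  rot[2] = cbcA$Cc
  rot[3] = bcA$Ccc
  rot[4] = cA$Cccb
  rot[5] = A$Cccbc
  rot[6] = $CccbcA
Sorted (with $ < everything):
  sorted[0] = $CccbcA  (last char: 'A')
  sorted[1] = A$Cccbc  (last char: 'c')
  sorted[2] = CccbcA$  (last char: '$')
  sorted[3] = bcA$Ccc  (last char: 'c')
  sorted[4] = cA$Cccb  (last char: 'b')
  sorted[5] = cbcA$Cc  (last char: 'c')
  sorted[6] = ccbcA$C  (last char: 'C')
Last column: Ac$cbcC
Original string S is at sorted index 2

Answer: Ac$cbcC
2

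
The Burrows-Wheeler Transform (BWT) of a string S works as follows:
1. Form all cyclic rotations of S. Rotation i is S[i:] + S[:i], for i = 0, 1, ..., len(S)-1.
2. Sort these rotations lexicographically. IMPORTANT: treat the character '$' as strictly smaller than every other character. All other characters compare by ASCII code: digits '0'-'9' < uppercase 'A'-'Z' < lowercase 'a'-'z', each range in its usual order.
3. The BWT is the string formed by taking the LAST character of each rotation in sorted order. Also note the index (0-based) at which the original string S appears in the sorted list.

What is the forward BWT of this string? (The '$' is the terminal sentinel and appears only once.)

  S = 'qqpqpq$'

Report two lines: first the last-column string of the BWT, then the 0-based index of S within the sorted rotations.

All 7 rotations (rotation i = S[i:]+S[:i]):
  rot[0] = qqpqpq$
  rot[1] = qpqpq$q
  rot[2] = pqpq$qq
  rot[3] = qpq$qqp
  rot[4] = pq$qqpq
  rot[5] = q$qqpqp
  rot[6] = $qqpqpq
Sorted (with $ < everything):
  sorted[0] = $qqpqpq  (last char: 'q')
  sorted[1] = pq$qqpq  (last char: 'q')
  sorted[2] = pqpq$qq  (last char: 'q')
  sorted[3] = q$qqpqp  (last char: 'p')
  sorted[4] = qpq$qqp  (last char: 'p')
  sorted[5] = qpqpq$q  (last char: 'q')
  sorted[6] = qqpqpq$  (last char: '$')
Last column: qqqppq$
Original string S is at sorted index 6

Answer: qqqppq$
6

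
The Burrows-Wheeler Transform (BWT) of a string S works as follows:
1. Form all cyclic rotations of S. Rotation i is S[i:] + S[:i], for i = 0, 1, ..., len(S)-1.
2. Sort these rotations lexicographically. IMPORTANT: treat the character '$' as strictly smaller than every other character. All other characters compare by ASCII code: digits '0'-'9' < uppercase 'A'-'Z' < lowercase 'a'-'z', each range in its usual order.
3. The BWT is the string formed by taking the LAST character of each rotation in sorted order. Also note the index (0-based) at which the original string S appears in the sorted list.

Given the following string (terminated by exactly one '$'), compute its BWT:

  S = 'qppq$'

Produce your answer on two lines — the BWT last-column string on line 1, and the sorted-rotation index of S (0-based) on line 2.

All 5 rotations (rotation i = S[i:]+S[:i]):
  rot[0] = qppq$
  rot[1] = ppq$q
  rot[2] = pq$qp
  rot[3] = q$qpp
  rot[4] = $qppq
Sorted (with $ < everything):
  sorted[0] = $qppq  (last char: 'q')
  sorted[1] = ppq$q  (last char: 'q')
  sorted[2] = pq$qp  (last char: 'p')
  sorted[3] = q$qpp  (last char: 'p')
  sorted[4] = qppq$  (last char: '$')
Last column: qqpp$
Original string S is at sorted index 4

Answer: qqpp$
4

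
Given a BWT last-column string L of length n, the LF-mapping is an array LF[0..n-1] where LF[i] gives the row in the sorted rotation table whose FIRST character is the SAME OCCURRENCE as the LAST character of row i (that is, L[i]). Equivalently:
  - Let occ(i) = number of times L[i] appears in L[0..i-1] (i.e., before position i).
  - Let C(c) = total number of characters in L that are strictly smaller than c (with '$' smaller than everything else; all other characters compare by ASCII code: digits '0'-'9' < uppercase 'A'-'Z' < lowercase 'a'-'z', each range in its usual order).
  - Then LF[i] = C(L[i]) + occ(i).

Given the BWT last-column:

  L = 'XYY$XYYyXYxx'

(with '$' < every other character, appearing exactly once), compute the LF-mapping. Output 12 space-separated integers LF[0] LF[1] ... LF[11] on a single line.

Answer: 1 4 5 0 2 6 7 11 3 8 9 10

Derivation:
Char counts: '$':1, 'X':3, 'Y':5, 'x':2, 'y':1
C (first-col start): C('$')=0, C('X')=1, C('Y')=4, C('x')=9, C('y')=11
L[0]='X': occ=0, LF[0]=C('X')+0=1+0=1
L[1]='Y': occ=0, LF[1]=C('Y')+0=4+0=4
L[2]='Y': occ=1, LF[2]=C('Y')+1=4+1=5
L[3]='$': occ=0, LF[3]=C('$')+0=0+0=0
L[4]='X': occ=1, LF[4]=C('X')+1=1+1=2
L[5]='Y': occ=2, LF[5]=C('Y')+2=4+2=6
L[6]='Y': occ=3, LF[6]=C('Y')+3=4+3=7
L[7]='y': occ=0, LF[7]=C('y')+0=11+0=11
L[8]='X': occ=2, LF[8]=C('X')+2=1+2=3
L[9]='Y': occ=4, LF[9]=C('Y')+4=4+4=8
L[10]='x': occ=0, LF[10]=C('x')+0=9+0=9
L[11]='x': occ=1, LF[11]=C('x')+1=9+1=10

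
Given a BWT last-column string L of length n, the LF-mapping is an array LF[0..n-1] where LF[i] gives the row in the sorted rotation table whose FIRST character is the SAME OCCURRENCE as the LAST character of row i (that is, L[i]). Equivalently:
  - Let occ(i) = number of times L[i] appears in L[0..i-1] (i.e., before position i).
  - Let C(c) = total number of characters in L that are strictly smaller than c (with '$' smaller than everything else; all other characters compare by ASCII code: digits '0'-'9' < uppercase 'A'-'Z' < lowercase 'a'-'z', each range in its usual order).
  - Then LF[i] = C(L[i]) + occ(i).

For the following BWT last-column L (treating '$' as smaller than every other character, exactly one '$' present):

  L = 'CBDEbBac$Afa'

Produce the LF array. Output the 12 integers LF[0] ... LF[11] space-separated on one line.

Answer: 4 2 5 6 9 3 7 10 0 1 11 8

Derivation:
Char counts: '$':1, 'A':1, 'B':2, 'C':1, 'D':1, 'E':1, 'a':2, 'b':1, 'c':1, 'f':1
C (first-col start): C('$')=0, C('A')=1, C('B')=2, C('C')=4, C('D')=5, C('E')=6, C('a')=7, C('b')=9, C('c')=10, C('f')=11
L[0]='C': occ=0, LF[0]=C('C')+0=4+0=4
L[1]='B': occ=0, LF[1]=C('B')+0=2+0=2
L[2]='D': occ=0, LF[2]=C('D')+0=5+0=5
L[3]='E': occ=0, LF[3]=C('E')+0=6+0=6
L[4]='b': occ=0, LF[4]=C('b')+0=9+0=9
L[5]='B': occ=1, LF[5]=C('B')+1=2+1=3
L[6]='a': occ=0, LF[6]=C('a')+0=7+0=7
L[7]='c': occ=0, LF[7]=C('c')+0=10+0=10
L[8]='$': occ=0, LF[8]=C('$')+0=0+0=0
L[9]='A': occ=0, LF[9]=C('A')+0=1+0=1
L[10]='f': occ=0, LF[10]=C('f')+0=11+0=11
L[11]='a': occ=1, LF[11]=C('a')+1=7+1=8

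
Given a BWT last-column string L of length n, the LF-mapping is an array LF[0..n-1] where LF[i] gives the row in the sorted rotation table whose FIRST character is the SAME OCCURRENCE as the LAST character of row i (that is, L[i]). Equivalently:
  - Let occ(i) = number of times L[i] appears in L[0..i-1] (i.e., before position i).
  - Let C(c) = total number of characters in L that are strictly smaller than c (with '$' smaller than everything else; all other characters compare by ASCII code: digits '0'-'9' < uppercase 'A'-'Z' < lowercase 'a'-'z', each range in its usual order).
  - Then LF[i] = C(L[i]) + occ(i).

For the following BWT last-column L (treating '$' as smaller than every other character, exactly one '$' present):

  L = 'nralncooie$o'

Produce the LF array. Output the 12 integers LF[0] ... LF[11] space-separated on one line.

Answer: 6 11 1 5 7 2 8 9 4 3 0 10

Derivation:
Char counts: '$':1, 'a':1, 'c':1, 'e':1, 'i':1, 'l':1, 'n':2, 'o':3, 'r':1
C (first-col start): C('$')=0, C('a')=1, C('c')=2, C('e')=3, C('i')=4, C('l')=5, C('n')=6, C('o')=8, C('r')=11
L[0]='n': occ=0, LF[0]=C('n')+0=6+0=6
L[1]='r': occ=0, LF[1]=C('r')+0=11+0=11
L[2]='a': occ=0, LF[2]=C('a')+0=1+0=1
L[3]='l': occ=0, LF[3]=C('l')+0=5+0=5
L[4]='n': occ=1, LF[4]=C('n')+1=6+1=7
L[5]='c': occ=0, LF[5]=C('c')+0=2+0=2
L[6]='o': occ=0, LF[6]=C('o')+0=8+0=8
L[7]='o': occ=1, LF[7]=C('o')+1=8+1=9
L[8]='i': occ=0, LF[8]=C('i')+0=4+0=4
L[9]='e': occ=0, LF[9]=C('e')+0=3+0=3
L[10]='$': occ=0, LF[10]=C('$')+0=0+0=0
L[11]='o': occ=2, LF[11]=C('o')+2=8+2=10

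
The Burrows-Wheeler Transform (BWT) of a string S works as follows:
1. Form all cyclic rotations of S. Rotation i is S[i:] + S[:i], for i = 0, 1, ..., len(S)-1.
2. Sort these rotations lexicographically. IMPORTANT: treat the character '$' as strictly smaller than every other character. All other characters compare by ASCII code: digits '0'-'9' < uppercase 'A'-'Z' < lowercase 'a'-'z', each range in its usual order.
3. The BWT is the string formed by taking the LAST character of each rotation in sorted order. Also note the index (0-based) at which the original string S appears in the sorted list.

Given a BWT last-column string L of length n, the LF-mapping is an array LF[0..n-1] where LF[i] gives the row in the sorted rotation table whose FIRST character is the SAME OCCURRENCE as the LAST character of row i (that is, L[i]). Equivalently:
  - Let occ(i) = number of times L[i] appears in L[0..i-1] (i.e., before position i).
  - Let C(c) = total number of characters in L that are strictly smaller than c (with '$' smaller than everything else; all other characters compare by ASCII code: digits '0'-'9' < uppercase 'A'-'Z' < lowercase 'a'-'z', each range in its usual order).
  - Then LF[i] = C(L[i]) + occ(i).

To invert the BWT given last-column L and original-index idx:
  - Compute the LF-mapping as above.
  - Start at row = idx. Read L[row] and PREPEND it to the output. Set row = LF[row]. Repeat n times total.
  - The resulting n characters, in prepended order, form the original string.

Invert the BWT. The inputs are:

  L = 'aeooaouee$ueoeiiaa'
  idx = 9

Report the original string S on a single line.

LF mapping: 1 5 12 13 2 14 16 6 7 0 17 8 15 9 10 11 3 4
Walk LF starting at row 9, prepending L[row]:
  step 1: row=9, L[9]='$', prepend. Next row=LF[9]=0
  step 2: row=0, L[0]='a', prepend. Next row=LF[0]=1
  step 3: row=1, L[1]='e', prepend. Next row=LF[1]=5
  step 4: row=5, L[5]='o', prepend. Next row=LF[5]=14
  step 5: row=14, L[14]='i', prepend. Next row=LF[14]=10
  step 6: row=10, L[10]='u', prepend. Next row=LF[10]=17
  step 7: row=17, L[17]='a', prepend. Next row=LF[17]=4
  step 8: row=4, L[4]='a', prepend. Next row=LF[4]=2
  step 9: row=2, L[2]='o', prepend. Next row=LF[2]=12
  step 10: row=12, L[12]='o', prepend. Next row=LF[12]=15
  step 11: row=15, L[15]='i', prepend. Next row=LF[15]=11
  step 12: row=11, L[11]='e', prepend. Next row=LF[11]=8
  step 13: row=8, L[8]='e', prepend. Next row=LF[8]=7
  step 14: row=7, L[7]='e', prepend. Next row=LF[7]=6
  step 15: row=6, L[6]='u', prepend. Next row=LF[6]=16
  step 16: row=16, L[16]='a', prepend. Next row=LF[16]=3
  step 17: row=3, L[3]='o', prepend. Next row=LF[3]=13
  step 18: row=13, L[13]='e', prepend. Next row=LF[13]=9
Reversed output: eoaueeeiooaauioea$

Answer: eoaueeeiooaauioea$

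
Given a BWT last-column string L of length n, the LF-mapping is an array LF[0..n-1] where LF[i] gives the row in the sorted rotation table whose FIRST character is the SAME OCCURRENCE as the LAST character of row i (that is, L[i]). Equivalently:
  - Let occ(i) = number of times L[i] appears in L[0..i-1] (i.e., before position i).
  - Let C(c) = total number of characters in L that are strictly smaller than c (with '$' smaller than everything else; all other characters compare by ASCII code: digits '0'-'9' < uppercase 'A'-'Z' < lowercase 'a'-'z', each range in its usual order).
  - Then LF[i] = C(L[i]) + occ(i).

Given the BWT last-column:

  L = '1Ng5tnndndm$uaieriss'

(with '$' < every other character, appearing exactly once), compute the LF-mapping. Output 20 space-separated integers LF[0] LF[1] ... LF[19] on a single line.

Answer: 1 3 8 2 18 12 13 5 14 6 11 0 19 4 9 7 15 10 16 17

Derivation:
Char counts: '$':1, '1':1, '5':1, 'N':1, 'a':1, 'd':2, 'e':1, 'g':1, 'i':2, 'm':1, 'n':3, 'r':1, 's':2, 't':1, 'u':1
C (first-col start): C('$')=0, C('1')=1, C('5')=2, C('N')=3, C('a')=4, C('d')=5, C('e')=7, C('g')=8, C('i')=9, C('m')=11, C('n')=12, C('r')=15, C('s')=16, C('t')=18, C('u')=19
L[0]='1': occ=0, LF[0]=C('1')+0=1+0=1
L[1]='N': occ=0, LF[1]=C('N')+0=3+0=3
L[2]='g': occ=0, LF[2]=C('g')+0=8+0=8
L[3]='5': occ=0, LF[3]=C('5')+0=2+0=2
L[4]='t': occ=0, LF[4]=C('t')+0=18+0=18
L[5]='n': occ=0, LF[5]=C('n')+0=12+0=12
L[6]='n': occ=1, LF[6]=C('n')+1=12+1=13
L[7]='d': occ=0, LF[7]=C('d')+0=5+0=5
L[8]='n': occ=2, LF[8]=C('n')+2=12+2=14
L[9]='d': occ=1, LF[9]=C('d')+1=5+1=6
L[10]='m': occ=0, LF[10]=C('m')+0=11+0=11
L[11]='$': occ=0, LF[11]=C('$')+0=0+0=0
L[12]='u': occ=0, LF[12]=C('u')+0=19+0=19
L[13]='a': occ=0, LF[13]=C('a')+0=4+0=4
L[14]='i': occ=0, LF[14]=C('i')+0=9+0=9
L[15]='e': occ=0, LF[15]=C('e')+0=7+0=7
L[16]='r': occ=0, LF[16]=C('r')+0=15+0=15
L[17]='i': occ=1, LF[17]=C('i')+1=9+1=10
L[18]='s': occ=0, LF[18]=C('s')+0=16+0=16
L[19]='s': occ=1, LF[19]=C('s')+1=16+1=17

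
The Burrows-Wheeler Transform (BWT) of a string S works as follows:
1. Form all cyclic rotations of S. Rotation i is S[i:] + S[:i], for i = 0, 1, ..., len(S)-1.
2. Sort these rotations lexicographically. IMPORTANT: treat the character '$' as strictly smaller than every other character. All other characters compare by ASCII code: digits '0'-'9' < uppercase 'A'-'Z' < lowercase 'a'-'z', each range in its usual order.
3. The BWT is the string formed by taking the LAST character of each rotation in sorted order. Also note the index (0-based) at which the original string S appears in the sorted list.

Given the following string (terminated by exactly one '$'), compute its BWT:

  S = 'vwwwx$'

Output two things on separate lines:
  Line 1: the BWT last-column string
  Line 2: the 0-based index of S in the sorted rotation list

All 6 rotations (rotation i = S[i:]+S[:i]):
  rot[0] = vwwwx$
  rot[1] = wwwx$v
  rot[2] = wwx$vw
  rot[3] = wx$vww
  rot[4] = x$vwww
  rot[5] = $vwwwx
Sorted (with $ < everything):
  sorted[0] = $vwwwx  (last char: 'x')
  sorted[1] = vwwwx$  (last char: '$')
  sorted[2] = wwwx$v  (last char: 'v')
  sorted[3] = wwx$vw  (last char: 'w')
  sorted[4] = wx$vww  (last char: 'w')
  sorted[5] = x$vwww  (last char: 'w')
Last column: x$vwww
Original string S is at sorted index 1

Answer: x$vwww
1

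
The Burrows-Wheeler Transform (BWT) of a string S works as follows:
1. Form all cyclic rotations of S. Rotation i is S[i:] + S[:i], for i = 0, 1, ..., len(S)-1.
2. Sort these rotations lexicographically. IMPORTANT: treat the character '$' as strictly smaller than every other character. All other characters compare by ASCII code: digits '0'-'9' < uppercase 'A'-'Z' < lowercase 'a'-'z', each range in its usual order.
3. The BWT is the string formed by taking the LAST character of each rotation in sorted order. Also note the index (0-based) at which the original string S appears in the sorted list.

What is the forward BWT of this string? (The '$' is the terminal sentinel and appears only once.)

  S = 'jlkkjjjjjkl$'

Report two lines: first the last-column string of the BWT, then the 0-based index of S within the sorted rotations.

All 12 rotations (rotation i = S[i:]+S[:i]):
  rot[0] = jlkkjjjjjkl$
  rot[1] = lkkjjjjjkl$j
  rot[2] = kkjjjjjkl$jl
  rot[3] = kjjjjjkl$jlk
  rot[4] = jjjjjkl$jlkk
  rot[5] = jjjjkl$jlkkj
  rot[6] = jjjkl$jlkkjj
  rot[7] = jjkl$jlkkjjj
  rot[8] = jkl$jlkkjjjj
  rot[9] = kl$jlkkjjjjj
  rot[10] = l$jlkkjjjjjk
  rot[11] = $jlkkjjjjjkl
Sorted (with $ < everything):
  sorted[0] = $jlkkjjjjjkl  (last char: 'l')
  sorted[1] = jjjjjkl$jlkk  (last char: 'k')
  sorted[2] = jjjjkl$jlkkj  (last char: 'j')
  sorted[3] = jjjkl$jlkkjj  (last char: 'j')
  sorted[4] = jjkl$jlkkjjj  (last char: 'j')
  sorted[5] = jkl$jlkkjjjj  (last char: 'j')
  sorted[6] = jlkkjjjjjkl$  (last char: '$')
  sorted[7] = kjjjjjkl$jlk  (last char: 'k')
  sorted[8] = kkjjjjjkl$jl  (last char: 'l')
  sorted[9] = kl$jlkkjjjjj  (last char: 'j')
  sorted[10] = l$jlkkjjjjjk  (last char: 'k')
  sorted[11] = lkkjjjjjkl$j  (last char: 'j')
Last column: lkjjjj$kljkj
Original string S is at sorted index 6

Answer: lkjjjj$kljkj
6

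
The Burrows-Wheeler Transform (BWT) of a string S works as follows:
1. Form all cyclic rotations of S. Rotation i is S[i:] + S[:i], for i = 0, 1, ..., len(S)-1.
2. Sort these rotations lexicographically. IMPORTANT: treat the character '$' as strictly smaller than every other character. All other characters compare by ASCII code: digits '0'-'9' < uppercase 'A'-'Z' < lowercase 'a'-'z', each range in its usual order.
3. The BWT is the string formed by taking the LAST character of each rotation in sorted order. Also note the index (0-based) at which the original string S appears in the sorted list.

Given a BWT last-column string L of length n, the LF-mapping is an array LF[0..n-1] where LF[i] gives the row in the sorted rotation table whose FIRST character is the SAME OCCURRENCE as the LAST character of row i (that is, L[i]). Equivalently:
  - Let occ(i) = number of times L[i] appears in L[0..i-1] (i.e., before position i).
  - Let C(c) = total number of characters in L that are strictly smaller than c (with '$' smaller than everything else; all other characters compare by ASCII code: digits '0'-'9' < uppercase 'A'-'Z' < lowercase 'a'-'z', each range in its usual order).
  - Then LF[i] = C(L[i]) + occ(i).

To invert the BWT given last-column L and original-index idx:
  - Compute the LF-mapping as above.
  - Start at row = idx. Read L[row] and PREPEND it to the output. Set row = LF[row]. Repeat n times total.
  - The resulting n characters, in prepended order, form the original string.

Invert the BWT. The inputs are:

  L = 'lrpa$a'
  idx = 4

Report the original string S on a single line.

LF mapping: 3 5 4 1 0 2
Walk LF starting at row 4, prepending L[row]:
  step 1: row=4, L[4]='$', prepend. Next row=LF[4]=0
  step 2: row=0, L[0]='l', prepend. Next row=LF[0]=3
  step 3: row=3, L[3]='a', prepend. Next row=LF[3]=1
  step 4: row=1, L[1]='r', prepend. Next row=LF[1]=5
  step 5: row=5, L[5]='a', prepend. Next row=LF[5]=2
  step 6: row=2, L[2]='p', prepend. Next row=LF[2]=4
Reversed output: paral$

Answer: paral$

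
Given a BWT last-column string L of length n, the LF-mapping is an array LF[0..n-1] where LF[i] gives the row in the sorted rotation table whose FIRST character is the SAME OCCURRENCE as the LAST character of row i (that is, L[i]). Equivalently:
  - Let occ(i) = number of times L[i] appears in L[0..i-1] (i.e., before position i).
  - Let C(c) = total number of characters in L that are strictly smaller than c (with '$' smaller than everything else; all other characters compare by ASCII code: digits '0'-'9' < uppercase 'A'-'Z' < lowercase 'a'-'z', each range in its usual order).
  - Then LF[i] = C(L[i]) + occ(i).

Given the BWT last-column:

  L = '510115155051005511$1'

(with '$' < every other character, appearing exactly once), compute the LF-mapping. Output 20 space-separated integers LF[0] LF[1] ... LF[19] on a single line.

Answer: 13 5 1 6 7 14 8 15 16 2 17 9 3 4 18 19 10 11 0 12

Derivation:
Char counts: '$':1, '0':4, '1':8, '5':7
C (first-col start): C('$')=0, C('0')=1, C('1')=5, C('5')=13
L[0]='5': occ=0, LF[0]=C('5')+0=13+0=13
L[1]='1': occ=0, LF[1]=C('1')+0=5+0=5
L[2]='0': occ=0, LF[2]=C('0')+0=1+0=1
L[3]='1': occ=1, LF[3]=C('1')+1=5+1=6
L[4]='1': occ=2, LF[4]=C('1')+2=5+2=7
L[5]='5': occ=1, LF[5]=C('5')+1=13+1=14
L[6]='1': occ=3, LF[6]=C('1')+3=5+3=8
L[7]='5': occ=2, LF[7]=C('5')+2=13+2=15
L[8]='5': occ=3, LF[8]=C('5')+3=13+3=16
L[9]='0': occ=1, LF[9]=C('0')+1=1+1=2
L[10]='5': occ=4, LF[10]=C('5')+4=13+4=17
L[11]='1': occ=4, LF[11]=C('1')+4=5+4=9
L[12]='0': occ=2, LF[12]=C('0')+2=1+2=3
L[13]='0': occ=3, LF[13]=C('0')+3=1+3=4
L[14]='5': occ=5, LF[14]=C('5')+5=13+5=18
L[15]='5': occ=6, LF[15]=C('5')+6=13+6=19
L[16]='1': occ=5, LF[16]=C('1')+5=5+5=10
L[17]='1': occ=6, LF[17]=C('1')+6=5+6=11
L[18]='$': occ=0, LF[18]=C('$')+0=0+0=0
L[19]='1': occ=7, LF[19]=C('1')+7=5+7=12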